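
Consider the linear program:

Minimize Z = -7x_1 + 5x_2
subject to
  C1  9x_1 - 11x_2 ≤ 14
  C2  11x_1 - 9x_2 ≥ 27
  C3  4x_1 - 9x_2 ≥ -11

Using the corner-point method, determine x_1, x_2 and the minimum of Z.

Feasible corners and Z = -7x_1 + 5x_2:
  (171/40, 89/40) → Z = -94/5
  (247/37, 155/37) → Z = -954/37
  (38/7, 229/63) → Z = -1249/63

At the optimal vertex, 9x_1 - 11x_2 = 14 and 4x_1 - 9x_2 = -11.
Solving simultaneously gives x_1 = 247/37, x_2 = 155/37.

x_1 = 247/37, x_2 = 155/37, minimum Z = -954/37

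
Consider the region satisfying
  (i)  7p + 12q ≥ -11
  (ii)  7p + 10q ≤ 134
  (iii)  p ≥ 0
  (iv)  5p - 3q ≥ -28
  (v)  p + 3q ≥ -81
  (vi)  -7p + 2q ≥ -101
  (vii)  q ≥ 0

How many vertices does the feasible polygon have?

Intersecting each pair of boundary lines and keeping only the points that satisfy every inequality leaves:
  (122/71, 866/71)
  (213/14, 11/4)
  (0, 28/3)
  (0, 0)
  (101/7, 0)

5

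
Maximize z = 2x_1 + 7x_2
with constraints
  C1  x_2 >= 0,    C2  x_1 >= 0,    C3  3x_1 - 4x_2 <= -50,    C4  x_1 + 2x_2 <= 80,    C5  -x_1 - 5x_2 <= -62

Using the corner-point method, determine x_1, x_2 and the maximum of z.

x_1 = 0, x_2 = 40, maximum z = 280

Vertices and z = 2x_1 + 7x_2:
  (0, 25/2) → z = 175/2
  (0, 40) → z = 280
  (22, 29) → z = 247

The optimum lies where x_1 = 0 and x_1 + 2x_2 = 80.
Solving simultaneously gives x_1 = 0, x_2 = 40.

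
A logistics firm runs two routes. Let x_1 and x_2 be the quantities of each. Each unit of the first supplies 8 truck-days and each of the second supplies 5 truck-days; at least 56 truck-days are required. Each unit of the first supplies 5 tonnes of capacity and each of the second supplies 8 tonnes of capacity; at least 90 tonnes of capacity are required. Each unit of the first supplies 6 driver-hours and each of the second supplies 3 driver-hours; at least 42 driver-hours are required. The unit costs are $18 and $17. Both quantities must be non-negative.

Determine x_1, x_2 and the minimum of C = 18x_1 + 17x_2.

x_1 = 2, x_2 = 10, minimum C = 206

Corner points and C = 18x_1 + 17x_2:
  (0, 14) → C = 238
  (18, 0) → C = 324
  (2, 10) → C = 206
The feasible region is unbounded (it extends along (0, 1), (1, 0)), but C strictly increases along every unbounded feasible direction, so there is no improving ray and the minimum is attained at a vertex.

At the optimal vertex, 5x_1 + 8x_2 = 90 and 6x_1 + 3x_2 = 42.
Solving simultaneously gives x_1 = 2, x_2 = 10.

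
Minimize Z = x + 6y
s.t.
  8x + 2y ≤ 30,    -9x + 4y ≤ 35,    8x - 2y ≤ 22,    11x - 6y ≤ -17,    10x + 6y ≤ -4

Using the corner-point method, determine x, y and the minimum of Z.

Feasible corners and Z = x + 6y:
  (-71/5, -116/5) → Z = -767/5
  (-113/47, 157/47) → Z = 829/47
  (-1, 1) → Z = 5

x = -71/5, y = -116/5, minimum Z = -767/5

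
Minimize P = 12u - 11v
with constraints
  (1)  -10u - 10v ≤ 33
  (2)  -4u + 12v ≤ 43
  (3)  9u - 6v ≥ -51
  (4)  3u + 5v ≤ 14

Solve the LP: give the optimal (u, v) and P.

Feasible corners and P = 12u - 11v:
  (-118/25, 71/50) → P = -3613/50
  (-59/14, 61/28) → P = -2087/28
  (-47/56, 185/56) → P = -2599/56
The feasible region is unbounded (it extends along (5, -3), (1, -1)), but P strictly increases along every unbounded feasible direction, so there is no improving ray and the minimum is attained at a vertex.

u = -59/14, v = 61/28, minimum P = -2087/28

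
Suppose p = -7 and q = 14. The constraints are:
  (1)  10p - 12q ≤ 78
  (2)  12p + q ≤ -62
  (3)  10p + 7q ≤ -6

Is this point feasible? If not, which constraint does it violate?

not feasible — violates (3)

Constraint (3): 10p + 7q = 28, which is not ≤ -6. All other constraints are satisfied.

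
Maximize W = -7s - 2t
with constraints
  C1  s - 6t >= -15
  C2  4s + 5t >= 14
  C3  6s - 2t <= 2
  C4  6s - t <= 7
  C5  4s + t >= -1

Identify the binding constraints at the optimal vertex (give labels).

C1 and C2

Feasible corners and W = -7s - 2t:
  (9/29, 74/29) → W = -211/29
  (21/17, 46/17) → W = -239/17
  (1, 2) → W = -11

The maximum is at (9/29, 74/29). Substituting into each constraint, equality holds for C1 and C2; the remaining constraints have slack.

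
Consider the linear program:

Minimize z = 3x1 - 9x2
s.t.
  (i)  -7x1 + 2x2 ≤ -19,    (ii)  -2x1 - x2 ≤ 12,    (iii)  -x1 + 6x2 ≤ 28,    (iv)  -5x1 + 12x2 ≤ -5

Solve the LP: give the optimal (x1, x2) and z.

x1 = 61/3, x2 = 145/18, minimum z = -23/2

Vertices and z = 3x1 - 9x2:
  (-5/11, -122/11) → z = 1083/11
  (109/37, 30/37) → z = 57/37
  (61/3, 145/18) → z = -23/2
The feasible region is unbounded (it extends along (6, 1), (1, -2)), but z strictly increases along every unbounded feasible direction, so there is no improving ray and the minimum is attained at a vertex.

The binding constraints are -x1 + 6x2 = 28 and -5x1 + 12x2 = -5.
Solving simultaneously gives x1 = 61/3, x2 = 145/18.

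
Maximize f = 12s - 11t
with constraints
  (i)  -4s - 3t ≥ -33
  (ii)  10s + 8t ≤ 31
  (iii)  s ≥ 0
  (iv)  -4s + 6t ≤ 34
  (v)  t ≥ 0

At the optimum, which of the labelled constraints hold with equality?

Vertices and f = 12s - 11t:
  (0, 31/8) → f = -341/8
  (31/10, 0) → f = 186/5
  (0, 0) → f = 0

The maximum is at (31/10, 0). Substituting into each constraint, equality holds for (ii) and (v); the remaining constraints have slack.

(ii) and (v)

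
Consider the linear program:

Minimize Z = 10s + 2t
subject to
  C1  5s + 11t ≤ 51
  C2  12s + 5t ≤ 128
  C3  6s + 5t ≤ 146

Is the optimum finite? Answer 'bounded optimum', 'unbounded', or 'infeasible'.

From the feasible point (1153/107, -28/107), moving in the direction (-11, 5) keeps every constraint satisfied while Z decreases without bound.

unbounded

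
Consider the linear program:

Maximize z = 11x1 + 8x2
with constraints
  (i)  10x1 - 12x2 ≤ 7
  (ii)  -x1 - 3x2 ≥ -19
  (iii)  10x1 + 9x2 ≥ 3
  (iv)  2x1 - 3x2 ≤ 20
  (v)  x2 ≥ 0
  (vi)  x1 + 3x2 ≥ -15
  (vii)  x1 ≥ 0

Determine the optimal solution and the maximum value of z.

Feasible corners and z = 11x1 + 8x2:
  (83/14, 61/14) → z = 1401/14
  (7/10, 0) → z = 77/10
  (0, 19/3) → z = 152/3
  (3/10, 0) → z = 33/10
  (0, 1/3) → z = 8/3

The binding constraints are 10x1 - 12x2 = 7 and -x1 - 3x2 = -19.
Solving simultaneously gives x1 = 83/14, x2 = 61/14.

x1 = 83/14, x2 = 61/14, maximum z = 1401/14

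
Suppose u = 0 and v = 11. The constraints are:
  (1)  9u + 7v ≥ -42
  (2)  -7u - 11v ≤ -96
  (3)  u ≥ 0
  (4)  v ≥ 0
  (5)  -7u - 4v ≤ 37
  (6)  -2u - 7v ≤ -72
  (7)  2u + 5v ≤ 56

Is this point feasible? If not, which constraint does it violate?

feasible

(1): 77 ≥ -42 ✓
(2): -121 ≤ -96 ✓
(3): 0 ≥ 0 ✓
(4): 11 ≥ 0 ✓
(5): -44 ≤ 37 ✓
(6): -77 ≤ -72 ✓
(7): 55 ≤ 56 ✓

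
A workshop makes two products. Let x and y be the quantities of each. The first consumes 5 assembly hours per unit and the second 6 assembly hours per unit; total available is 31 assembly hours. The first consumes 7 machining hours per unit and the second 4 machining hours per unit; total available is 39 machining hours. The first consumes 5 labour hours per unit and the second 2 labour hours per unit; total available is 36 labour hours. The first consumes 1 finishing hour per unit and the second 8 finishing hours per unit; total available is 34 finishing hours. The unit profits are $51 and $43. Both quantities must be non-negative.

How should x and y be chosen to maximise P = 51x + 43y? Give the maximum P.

x = 5, y = 1, maximum P = 298

Vertices and P = 51x + 43y:
  (0, 0) → P = 0
  (0, 17/4) → P = 731/4
  (39/7, 0) → P = 1989/7
  (5, 1) → P = 298
  (22/17, 139/34) → P = 8221/34

The optimum lies where 5x + 6y = 31 and 7x + 4y = 39.
Solving simultaneously gives x = 5, y = 1.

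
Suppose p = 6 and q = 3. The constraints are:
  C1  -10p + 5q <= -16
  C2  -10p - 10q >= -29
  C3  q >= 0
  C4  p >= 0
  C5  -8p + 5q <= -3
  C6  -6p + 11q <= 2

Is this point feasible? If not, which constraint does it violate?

Constraint C2: -10p - 10q = -90, which is not ≥ -29. All other constraints are satisfied.

not feasible — violates C2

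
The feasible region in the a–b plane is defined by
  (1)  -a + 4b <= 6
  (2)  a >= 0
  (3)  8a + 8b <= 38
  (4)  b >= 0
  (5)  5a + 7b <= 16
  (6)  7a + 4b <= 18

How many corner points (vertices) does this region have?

5

The feasible vertices (each the meet of two boundaries and inside every other half-plane) are:
  (0, 3/2)
  (22/27, 46/27)
  (0, 0)
  (18/7, 0)
  (62/29, 22/29)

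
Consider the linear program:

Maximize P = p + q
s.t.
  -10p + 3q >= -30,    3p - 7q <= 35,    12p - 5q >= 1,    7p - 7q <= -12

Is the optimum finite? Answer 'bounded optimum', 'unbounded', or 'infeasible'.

bounded optimum

Vertices and P = p + q:
  (21/2, 25) → P = 71/2
  (246/49, 330/49) → P = 576/49
  (67/49, 151/49) → P = 218/49
The feasible region has finitely many vertices and no improving ray; the maximum is 71/2 at (21/2, 25).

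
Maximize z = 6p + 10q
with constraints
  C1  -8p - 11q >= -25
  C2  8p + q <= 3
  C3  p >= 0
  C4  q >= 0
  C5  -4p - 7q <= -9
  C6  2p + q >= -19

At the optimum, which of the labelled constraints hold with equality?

Feasible corners and z = 6p + 10q:
  (1/10, 11/5) → z = 113/5
  (0, 25/11) → z = 250/11
  (3/13, 15/13) → z = 168/13
  (0, 9/7) → z = 90/7

The maximum is at (0, 25/11). Substituting into each constraint, equality holds for C1 and C3; the remaining constraints have slack.

C1 and C3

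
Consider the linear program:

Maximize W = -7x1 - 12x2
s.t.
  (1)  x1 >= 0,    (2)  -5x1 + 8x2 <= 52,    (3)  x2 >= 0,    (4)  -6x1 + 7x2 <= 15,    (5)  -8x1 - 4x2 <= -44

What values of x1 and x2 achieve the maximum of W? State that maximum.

Corner points and W = -7x1 - 12x2:
  (244/13, 237/13) → W = -4552/13
  (11/2, 0) → W = -77/2
  (31/10, 24/5) → W = -793/10
The feasible region is unbounded (it extends along (1, 0), (8, 5)), but W strictly decreases along every unbounded feasible direction, so there is no improving ray and the maximum is attained at a vertex.

At the optimal vertex, x2 = 0 and -8x1 - 4x2 = -44.
Solving simultaneously gives x1 = 11/2, x2 = 0.

x1 = 11/2, x2 = 0, maximum W = -77/2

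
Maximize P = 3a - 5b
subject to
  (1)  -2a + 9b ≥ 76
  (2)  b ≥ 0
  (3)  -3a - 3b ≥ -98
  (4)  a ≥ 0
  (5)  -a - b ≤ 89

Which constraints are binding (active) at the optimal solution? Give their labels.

Extreme points and P = 3a - 5b:
  (218/11, 424/33) → P = -158/33
  (0, 76/9) → P = -380/9
  (0, 98/3) → P = -490/3

The maximum is at (218/11, 424/33). Substituting into each constraint, equality holds for (1) and (3); the remaining constraints have slack.

(1) and (3)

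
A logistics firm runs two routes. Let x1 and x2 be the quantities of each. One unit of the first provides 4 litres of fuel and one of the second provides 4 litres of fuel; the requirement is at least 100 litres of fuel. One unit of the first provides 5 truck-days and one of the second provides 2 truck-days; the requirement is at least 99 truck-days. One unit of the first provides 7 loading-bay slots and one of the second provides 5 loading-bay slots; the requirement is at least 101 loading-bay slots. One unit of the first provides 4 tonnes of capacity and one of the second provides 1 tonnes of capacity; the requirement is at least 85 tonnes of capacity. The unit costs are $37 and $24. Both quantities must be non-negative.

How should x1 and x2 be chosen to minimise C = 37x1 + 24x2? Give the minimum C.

Corner points and C = 37x1 + 24x2:
  (0, 85) → C = 2040
  (25, 0) → C = 925
  (20, 5) → C = 860
The feasible region is unbounded (it extends along (0, 1), (1, 0)), but C strictly increases along every unbounded feasible direction, so there is no improving ray and the minimum is attained at a vertex.

The binding constraints are 4x1 + 4x2 = 100 and 4x1 + x2 = 85.
Solving simultaneously gives x1 = 20, x2 = 5.

x1 = 20, x2 = 5, minimum C = 860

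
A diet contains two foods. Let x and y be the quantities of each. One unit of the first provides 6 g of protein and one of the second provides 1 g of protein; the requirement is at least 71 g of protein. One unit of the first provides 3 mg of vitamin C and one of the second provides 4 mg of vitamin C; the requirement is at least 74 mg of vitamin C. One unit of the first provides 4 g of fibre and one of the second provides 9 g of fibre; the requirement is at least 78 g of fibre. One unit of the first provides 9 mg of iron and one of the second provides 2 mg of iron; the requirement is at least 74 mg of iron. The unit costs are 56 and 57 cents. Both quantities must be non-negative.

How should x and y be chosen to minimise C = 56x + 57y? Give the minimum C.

Feasible corners and C = 56x + 57y:
  (0, 71) → C = 4047
  (74/3, 0) → C = 4144/3
  (10, 11) → C = 1187
The feasible region is unbounded (it extends along (0, 1), (1, 0)), but C strictly increases along every unbounded feasible direction, so there is no improving ray and the minimum is attained at a vertex.

x = 10, y = 11, minimum C = 1187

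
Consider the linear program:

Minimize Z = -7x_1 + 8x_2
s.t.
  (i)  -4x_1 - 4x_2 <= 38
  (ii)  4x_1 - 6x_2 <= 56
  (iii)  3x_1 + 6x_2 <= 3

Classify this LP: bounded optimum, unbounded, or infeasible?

Extreme points and Z = -7x_1 + 8x_2:
  (-1/10, -47/5) → Z = -149/2
  (-20, 21/2) → Z = 224
  (59/7, -26/7) → Z = -621/7
The feasible region has finitely many vertices and no improving ray; the minimum is -621/7 at (59/7, -26/7).

bounded optimum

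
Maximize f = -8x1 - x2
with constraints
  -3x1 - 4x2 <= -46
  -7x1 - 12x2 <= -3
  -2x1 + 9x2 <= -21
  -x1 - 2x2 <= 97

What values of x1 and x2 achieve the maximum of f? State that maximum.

Vertices and f = -8x1 - x2:
  (135/2, -313/8) → f = -4007/8
  (498/35, 29/35) → f = -4013/35
  (585, -341) → f = -4339
The feasible region is unbounded (it extends along (2, -1), (9, 2)), but f strictly decreases along every unbounded feasible direction, so there is no improving ray and the maximum is attained at a vertex.

x1 = 498/35, x2 = 29/35, maximum f = -4013/35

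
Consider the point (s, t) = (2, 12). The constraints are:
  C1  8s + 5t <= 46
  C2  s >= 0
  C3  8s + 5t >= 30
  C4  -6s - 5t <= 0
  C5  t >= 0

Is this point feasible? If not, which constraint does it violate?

Constraint C1: 8s + 5t = 76, which is not ≤ 46. All other constraints are satisfied.

not feasible — violates C1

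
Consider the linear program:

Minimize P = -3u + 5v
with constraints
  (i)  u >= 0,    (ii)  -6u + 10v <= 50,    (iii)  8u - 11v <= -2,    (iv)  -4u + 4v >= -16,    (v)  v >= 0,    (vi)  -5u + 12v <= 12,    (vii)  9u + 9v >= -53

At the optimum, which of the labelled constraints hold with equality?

Extreme points and P = -3u + 5v:
  (0, 2/11) → P = 10/11
  (0, 1) → P = 5
  (108/41, 86/41) → P = 106/41

The minimum is at (0, 2/11). Substituting into each constraint, equality holds for (i) and (iii); the remaining constraints have slack.

(i) and (iii)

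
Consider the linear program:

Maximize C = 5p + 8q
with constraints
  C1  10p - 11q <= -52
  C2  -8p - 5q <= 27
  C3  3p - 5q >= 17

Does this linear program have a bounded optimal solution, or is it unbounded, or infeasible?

The boundaries 10p - 11q = -52 and -8p - 5q = 27 meet at (-557/138, 73/69), but that point violates 3p - 5q ≥ 17. Every candidate vertex is excluded by some other constraint, so the feasible region is empty.

infeasible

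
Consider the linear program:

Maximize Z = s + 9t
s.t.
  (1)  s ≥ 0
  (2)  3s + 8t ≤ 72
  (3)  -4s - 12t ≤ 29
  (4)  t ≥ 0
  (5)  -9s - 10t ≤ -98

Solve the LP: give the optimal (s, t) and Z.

s = 32/21, t = 59/7, maximum Z = 1625/21

Feasible corners and Z = s + 9t:
  (24, 0) → Z = 24
  (32/21, 59/7) → Z = 1625/21
  (98/9, 0) → Z = 98/9

At the optimal vertex, 3s + 8t = 72 and -9s - 10t = -98.
Solving simultaneously gives s = 32/21, t = 59/7.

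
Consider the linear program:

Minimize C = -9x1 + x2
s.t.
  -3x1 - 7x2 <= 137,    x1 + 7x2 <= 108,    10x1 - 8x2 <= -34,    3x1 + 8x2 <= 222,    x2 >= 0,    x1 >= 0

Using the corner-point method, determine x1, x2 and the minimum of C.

x1 = 313/39, x2 = 557/39, minimum C = -2260/39

Vertices and C = -9x1 + x2:
  (313/39, 557/39) → C = -2260/39
  (0, 108/7) → C = 108/7
  (0, 17/4) → C = 17/4

The binding constraints are x1 + 7x2 = 108 and 10x1 - 8x2 = -34.
Solving simultaneously gives x1 = 313/39, x2 = 557/39.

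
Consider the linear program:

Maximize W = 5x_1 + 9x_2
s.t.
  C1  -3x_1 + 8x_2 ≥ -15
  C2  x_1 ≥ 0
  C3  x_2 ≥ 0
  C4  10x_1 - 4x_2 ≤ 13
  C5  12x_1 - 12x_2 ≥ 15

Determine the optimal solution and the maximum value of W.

x_1 = 4/3, x_2 = 1/12, maximum W = 89/12

Feasible corners and W = 5x_1 + 9x_2:
  (13/10, 0) → W = 13/2
  (5/4, 0) → W = 25/4
  (4/3, 1/12) → W = 89/12

At the optimal vertex, 10x_1 - 4x_2 = 13 and 12x_1 - 12x_2 = 15.
Solving simultaneously gives x_1 = 4/3, x_2 = 1/12.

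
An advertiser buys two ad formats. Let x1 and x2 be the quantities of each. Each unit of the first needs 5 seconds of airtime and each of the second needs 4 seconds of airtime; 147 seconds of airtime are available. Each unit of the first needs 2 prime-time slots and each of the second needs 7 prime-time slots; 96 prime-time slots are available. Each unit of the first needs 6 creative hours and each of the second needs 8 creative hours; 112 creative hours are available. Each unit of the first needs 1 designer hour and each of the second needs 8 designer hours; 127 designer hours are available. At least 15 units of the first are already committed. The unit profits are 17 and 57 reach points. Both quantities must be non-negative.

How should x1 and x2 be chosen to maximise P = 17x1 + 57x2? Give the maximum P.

Corner points and P = 17x1 + 57x2:
  (56/3, 0) → P = 952/3
  (15, 0) → P = 255
  (15, 11/4) → P = 1647/4

At the optimal vertex, 6x1 + 8x2 = 112 and x1 = 15.
Solving simultaneously gives x1 = 15, x2 = 11/4.

x1 = 15, x2 = 11/4, maximum P = 1647/4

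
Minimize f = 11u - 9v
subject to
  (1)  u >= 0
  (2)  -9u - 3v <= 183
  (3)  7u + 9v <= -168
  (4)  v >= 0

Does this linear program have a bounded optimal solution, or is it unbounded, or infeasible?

infeasible

The boundaries u = 0 and -9u - 3v = 183 meet at (0, -61), but that point violates v ≥ 0. Every candidate vertex is excluded by some other constraint, so the feasible region is empty.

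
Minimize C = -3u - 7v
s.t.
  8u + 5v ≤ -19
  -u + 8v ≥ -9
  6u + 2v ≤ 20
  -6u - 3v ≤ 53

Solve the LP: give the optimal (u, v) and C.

u = -104/3, v = 155/3, minimum C = -773/3

Extreme points and C = -3u - 7v:
  (-107/69, -91/69) → C = 958/69
  (-104/3, 155/3) → C = -773/3
  (-397/51, -107/51) → C = 1940/51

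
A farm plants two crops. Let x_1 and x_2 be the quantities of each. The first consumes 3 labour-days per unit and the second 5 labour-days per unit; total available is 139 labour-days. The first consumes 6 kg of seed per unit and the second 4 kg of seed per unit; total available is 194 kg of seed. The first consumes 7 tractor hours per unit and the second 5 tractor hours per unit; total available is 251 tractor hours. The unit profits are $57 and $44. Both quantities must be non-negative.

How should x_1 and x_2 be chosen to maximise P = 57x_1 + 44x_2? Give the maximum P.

Extreme points and P = 57x_1 + 44x_2:
  (0, 0) → P = 0
  (0, 139/5) → P = 6116/5
  (97/3, 0) → P = 1843
  (23, 14) → P = 1927

The optimum lies where 3x_1 + 5x_2 = 139 and 6x_1 + 4x_2 = 194.
Solving simultaneously gives x_1 = 23, x_2 = 14.

x_1 = 23, x_2 = 14, maximum P = 1927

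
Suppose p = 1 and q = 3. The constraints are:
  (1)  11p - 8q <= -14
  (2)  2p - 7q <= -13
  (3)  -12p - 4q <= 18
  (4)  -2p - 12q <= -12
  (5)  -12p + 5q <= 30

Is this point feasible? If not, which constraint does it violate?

Constraint (1): 11p - 8q = -13, which is not ≤ -14. All other constraints are satisfied.

not feasible — violates (1)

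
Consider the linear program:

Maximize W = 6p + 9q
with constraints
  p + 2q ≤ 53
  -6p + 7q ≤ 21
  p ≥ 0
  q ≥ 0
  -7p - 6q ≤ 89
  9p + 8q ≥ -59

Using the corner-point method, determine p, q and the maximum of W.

p = 53, q = 0, maximum W = 318

Vertices and W = 6p + 9q:
  (329/19, 339/19) → W = 5025/19
  (53, 0) → W = 318
  (0, 3) → W = 27
  (0, 0) → W = 0

The binding constraints are p + 2q = 53 and q = 0.
Solving simultaneously gives p = 53, q = 0.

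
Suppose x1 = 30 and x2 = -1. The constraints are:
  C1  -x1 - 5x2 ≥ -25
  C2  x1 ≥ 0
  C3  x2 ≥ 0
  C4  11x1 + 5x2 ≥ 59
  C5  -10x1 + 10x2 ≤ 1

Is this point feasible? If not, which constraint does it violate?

not feasible — violates C3

Constraint C3: x2 = -1, which is not ≥ 0. All other constraints are satisfied.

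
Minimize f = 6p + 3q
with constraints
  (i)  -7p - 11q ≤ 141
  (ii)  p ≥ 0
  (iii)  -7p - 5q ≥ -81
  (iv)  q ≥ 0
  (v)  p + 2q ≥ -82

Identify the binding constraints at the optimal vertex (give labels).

(ii) and (iv)

Feasible corners and f = 6p + 3q:
  (0, 81/5) → f = 243/5
  (0, 0) → f = 0
  (81/7, 0) → f = 486/7

The minimum is at (0, 0). Substituting into each constraint, equality holds for (ii) and (iv); the remaining constraints have slack.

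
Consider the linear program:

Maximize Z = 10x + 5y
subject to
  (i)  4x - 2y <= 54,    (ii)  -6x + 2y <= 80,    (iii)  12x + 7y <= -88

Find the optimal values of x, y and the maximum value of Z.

x = 101/26, y = -250/13, maximum Z = -745/13

Vertices and Z = 10x + 5y:
  (-67, -161) → Z = -1475
  (101/26, -250/13) → Z = -745/13
  (-368/33, 72/11) → Z = -2600/33

At the optimal vertex, 4x - 2y = 54 and 12x + 7y = -88.
Solving simultaneously gives x = 101/26, y = -250/13.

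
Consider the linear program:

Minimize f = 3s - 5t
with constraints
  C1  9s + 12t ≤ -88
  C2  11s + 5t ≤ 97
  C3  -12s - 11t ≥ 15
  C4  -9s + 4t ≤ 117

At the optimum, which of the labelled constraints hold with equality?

Extreme points and f = 3s - 5t:
  (788/45, -307/15) → f = 2323/15
  (-439/36, 29/16) → f = -2191/48
  (1142/61, -1329/61) → f = 10071/61
The feasible region is unbounded (it extends along (5, -11), (-4, -9)), but f strictly increases along every unbounded feasible direction, so there is no improving ray and the minimum is attained at a vertex.

The minimum is at (-439/36, 29/16). Substituting into each constraint, equality holds for C1 and C4; the remaining constraints have slack.

C1 and C4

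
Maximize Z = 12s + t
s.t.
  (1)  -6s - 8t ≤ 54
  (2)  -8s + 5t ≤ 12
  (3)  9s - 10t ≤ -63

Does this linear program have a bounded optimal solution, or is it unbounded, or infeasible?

From the feasible point (39/7, 396/35), moving in the direction (5, 8) keeps every constraint satisfied while Z increases without bound.

unbounded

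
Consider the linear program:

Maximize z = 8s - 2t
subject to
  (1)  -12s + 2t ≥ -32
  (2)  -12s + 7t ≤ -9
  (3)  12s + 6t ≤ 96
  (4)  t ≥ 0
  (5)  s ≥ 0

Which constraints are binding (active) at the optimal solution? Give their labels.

Corner points and z = 8s - 2t:
  (103/30, 23/5) → z = 274/15
  (8/3, 0) → z = 64/3
  (3/4, 0) → z = 6

The maximum is at (8/3, 0). Substituting into each constraint, equality holds for (1) and (4); the remaining constraints have slack.

(1) and (4)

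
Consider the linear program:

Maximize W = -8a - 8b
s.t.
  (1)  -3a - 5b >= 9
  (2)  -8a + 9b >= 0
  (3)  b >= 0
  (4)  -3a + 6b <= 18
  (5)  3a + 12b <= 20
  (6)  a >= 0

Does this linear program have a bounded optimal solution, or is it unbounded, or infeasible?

The boundaries -3a - 5b = 9 and b = 0 meet at (-3, 0), but that point violates a ≥ 0. Every candidate vertex is excluded by some other constraint, so the feasible region is empty.

infeasible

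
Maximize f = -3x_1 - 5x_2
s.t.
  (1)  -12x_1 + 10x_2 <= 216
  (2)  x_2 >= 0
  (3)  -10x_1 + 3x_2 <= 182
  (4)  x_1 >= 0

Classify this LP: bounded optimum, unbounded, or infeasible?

bounded optimum

Corner points and f = -3x_1 - 5x_2:
  (0, 108/5) → f = -108
  (0, 0) → f = 0
The feasible region has finitely many vertices and no improving ray; the maximum is 0 at (0, 0).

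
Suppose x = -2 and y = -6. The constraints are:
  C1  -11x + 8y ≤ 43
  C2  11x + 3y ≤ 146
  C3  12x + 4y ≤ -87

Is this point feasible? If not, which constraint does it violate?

Constraint C3: 12x + 4y = -48, which is not ≤ -87. All other constraints are satisfied.

not feasible — violates C3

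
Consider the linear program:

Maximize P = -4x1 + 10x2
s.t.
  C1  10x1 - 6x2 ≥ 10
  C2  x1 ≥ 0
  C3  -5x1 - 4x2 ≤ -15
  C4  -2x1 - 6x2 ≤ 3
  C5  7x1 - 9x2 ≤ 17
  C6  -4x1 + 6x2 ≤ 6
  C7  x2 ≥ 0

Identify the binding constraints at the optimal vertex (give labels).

Feasible corners and P = -4x1 + 10x2:
  (13/7, 10/7) → P = 48/7
  (8/3, 25/9) → P = 154/9
  (203/73, 20/73) → P = -612/73
  (26, 55/3) → P = 238/3

The maximum is at (26, 55/3). Substituting into each constraint, equality holds for C5 and C6; the remaining constraints have slack.

C5 and C6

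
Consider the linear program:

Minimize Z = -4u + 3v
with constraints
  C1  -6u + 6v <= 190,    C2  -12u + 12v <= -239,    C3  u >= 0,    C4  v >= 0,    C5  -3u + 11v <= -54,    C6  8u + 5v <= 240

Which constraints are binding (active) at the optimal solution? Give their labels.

C4 and C6

Corner points and Z = -4u + 3v:
  (239/12, 0) → Z = -239/3
  (1981/96, 23/32) → Z = -7717/96
  (30, 0) → Z = -120
  (2910/103, 288/103) → Z = -10776/103

The minimum is at (30, 0). Substituting into each constraint, equality holds for C4 and C6; the remaining constraints have slack.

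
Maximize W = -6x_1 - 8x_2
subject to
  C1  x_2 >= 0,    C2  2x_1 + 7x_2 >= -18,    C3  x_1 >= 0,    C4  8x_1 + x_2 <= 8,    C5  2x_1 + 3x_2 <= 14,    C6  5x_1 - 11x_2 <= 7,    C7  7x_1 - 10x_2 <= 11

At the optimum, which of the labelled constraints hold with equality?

C1 and C3

Vertices and W = -6x_1 - 8x_2:
  (0, 0) → W = 0
  (1, 0) → W = -6
  (0, 14/3) → W = -112/3
  (5/11, 48/11) → W = -414/11

The maximum is at (0, 0). Substituting into each constraint, equality holds for C1 and C3; the remaining constraints have slack.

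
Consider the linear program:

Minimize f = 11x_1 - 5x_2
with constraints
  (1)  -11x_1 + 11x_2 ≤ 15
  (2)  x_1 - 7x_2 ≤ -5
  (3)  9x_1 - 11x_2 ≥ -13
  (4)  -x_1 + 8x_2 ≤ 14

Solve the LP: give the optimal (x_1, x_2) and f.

x_1 = -9/13, x_2 = 8/13, minimum f = -139/13

Corner points and f = 11x_1 - 5x_2:
  (-9/13, 8/13) → f = -139/13
  (58, 9) → f = 593
  (50/61, 113/61) → f = -15/61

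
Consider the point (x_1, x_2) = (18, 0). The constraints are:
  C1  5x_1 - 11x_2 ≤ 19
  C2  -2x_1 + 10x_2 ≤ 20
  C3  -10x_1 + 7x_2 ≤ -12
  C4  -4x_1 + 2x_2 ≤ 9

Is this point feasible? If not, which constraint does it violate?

Constraint C1: 5x_1 - 11x_2 = 90, which is not ≤ 19. All other constraints are satisfied.

not feasible — violates C1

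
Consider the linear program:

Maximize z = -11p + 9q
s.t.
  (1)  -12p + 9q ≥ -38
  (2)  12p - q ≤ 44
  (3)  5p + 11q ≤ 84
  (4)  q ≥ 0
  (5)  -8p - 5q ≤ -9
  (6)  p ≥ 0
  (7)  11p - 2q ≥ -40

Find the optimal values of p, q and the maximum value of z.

Extreme points and z = -11p + 9q:
  (179/48, 3/4) → z = -1645/48
  (19/6, 0) → z = -209/6
  (568/137, 788/137) → z = 844/137
  (0, 84/11) → z = 756/11
  (9/8, 0) → z = -99/8
  (0, 9/5) → z = 81/5

p = 0, q = 84/11, maximum z = 756/11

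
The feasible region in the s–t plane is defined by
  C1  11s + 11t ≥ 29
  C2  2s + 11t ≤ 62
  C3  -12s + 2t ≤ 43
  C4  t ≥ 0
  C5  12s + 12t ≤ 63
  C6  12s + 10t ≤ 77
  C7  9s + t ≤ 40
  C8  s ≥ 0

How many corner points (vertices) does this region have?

5

Intersecting each pair of boundary lines and keeping only the points that satisfy every inequality leaves:
  (29/11, 0)
  (0, 29/11)
  (40/9, 0)
  (139/32, 29/32)
  (0, 21/4)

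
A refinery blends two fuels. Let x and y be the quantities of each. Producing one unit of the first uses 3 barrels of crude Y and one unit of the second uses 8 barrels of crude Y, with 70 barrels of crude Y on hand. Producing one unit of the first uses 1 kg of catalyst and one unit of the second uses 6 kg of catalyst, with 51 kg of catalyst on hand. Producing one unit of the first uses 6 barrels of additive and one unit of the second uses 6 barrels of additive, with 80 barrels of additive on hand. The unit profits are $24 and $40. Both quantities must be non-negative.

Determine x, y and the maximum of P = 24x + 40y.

Corner points and P = 24x + 40y:
  (0, 0) → P = 0
  (0, 17/2) → P = 340
  (40/3, 0) → P = 320
  (6/5, 83/10) → P = 1804/5
  (22/3, 6) → P = 416

The binding constraints are 3x + 8y = 70 and 6x + 6y = 80.
Solving simultaneously gives x = 22/3, y = 6.

x = 22/3, y = 6, maximum P = 416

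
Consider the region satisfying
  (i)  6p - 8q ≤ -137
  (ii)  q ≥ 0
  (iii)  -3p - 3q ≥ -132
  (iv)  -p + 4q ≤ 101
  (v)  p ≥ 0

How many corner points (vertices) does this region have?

4

Pairwise boundary intersections that survive every other constraint:
  (215/14, 401/14)
  (0, 137/8)
  (15, 29)
  (0, 101/4)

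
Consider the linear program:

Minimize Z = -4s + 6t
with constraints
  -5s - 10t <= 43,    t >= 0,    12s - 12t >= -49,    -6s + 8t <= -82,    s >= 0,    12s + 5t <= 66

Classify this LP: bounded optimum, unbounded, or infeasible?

infeasible

The boundaries -5s - 10t = 43 and -6s + 8t = -82 meet at (119/25, -167/25), but that point violates t ≥ 0. Every candidate vertex is excluded by some other constraint, so the feasible region is empty.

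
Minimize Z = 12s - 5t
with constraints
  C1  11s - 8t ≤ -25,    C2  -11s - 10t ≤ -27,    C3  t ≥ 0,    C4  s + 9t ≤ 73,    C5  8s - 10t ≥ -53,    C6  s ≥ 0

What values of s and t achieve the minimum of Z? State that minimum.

Vertices and Z = 12s - 5t:
  (359/107, 828/107) → Z = 168/107
  (0, 25/8) → Z = -125/8
  (253/82, 637/82) → Z = -149/82
  (0, 53/10) → Z = -53/2

The optimum lies where 8s - 10t = -53 and s = 0.
Solving simultaneously gives s = 0, t = 53/10.

s = 0, t = 53/10, minimum Z = -53/2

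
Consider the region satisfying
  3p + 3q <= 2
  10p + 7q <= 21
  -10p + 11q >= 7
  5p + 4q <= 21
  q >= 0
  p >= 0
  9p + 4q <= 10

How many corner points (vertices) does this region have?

3

Of the 21 pairwise boundary intersections, those satisfying every inequality are:
  (1/63, 41/63)
  (0, 2/3)
  (0, 7/11)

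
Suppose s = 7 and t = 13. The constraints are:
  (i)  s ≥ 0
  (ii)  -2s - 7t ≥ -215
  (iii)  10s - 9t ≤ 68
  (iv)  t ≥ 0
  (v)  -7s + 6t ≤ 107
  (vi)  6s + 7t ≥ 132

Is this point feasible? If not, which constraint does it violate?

feasible

(i): 7 ≥ 0 ✓
(ii): -105 ≥ -215 ✓
(iii): -47 ≤ 68 ✓
(iv): 13 ≥ 0 ✓
(v): 29 ≤ 107 ✓
(vi): 133 ≥ 132 ✓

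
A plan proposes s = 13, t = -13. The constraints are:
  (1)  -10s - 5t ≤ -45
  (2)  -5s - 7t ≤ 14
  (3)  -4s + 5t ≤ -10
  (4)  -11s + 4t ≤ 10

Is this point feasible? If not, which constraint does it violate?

Constraint (2): -5s - 7t = 26, which is not ≤ 14. All other constraints are satisfied.

not feasible — violates (2)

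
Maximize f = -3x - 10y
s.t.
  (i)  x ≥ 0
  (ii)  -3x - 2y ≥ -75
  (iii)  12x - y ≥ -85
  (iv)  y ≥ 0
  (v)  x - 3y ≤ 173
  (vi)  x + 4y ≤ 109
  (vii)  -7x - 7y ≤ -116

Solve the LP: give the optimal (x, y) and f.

Extreme points and f = -3x - 10y:
  (0, 109/4) → f = -545/2
  (0, 116/7) → f = -1160/7
  (25, 0) → f = -75
  (41/5, 126/5) → f = -1383/5
  (116/7, 0) → f = -348/7

The binding constraints are y = 0 and -7x - 7y = -116.
Solving simultaneously gives x = 116/7, y = 0.

x = 116/7, y = 0, maximum f = -348/7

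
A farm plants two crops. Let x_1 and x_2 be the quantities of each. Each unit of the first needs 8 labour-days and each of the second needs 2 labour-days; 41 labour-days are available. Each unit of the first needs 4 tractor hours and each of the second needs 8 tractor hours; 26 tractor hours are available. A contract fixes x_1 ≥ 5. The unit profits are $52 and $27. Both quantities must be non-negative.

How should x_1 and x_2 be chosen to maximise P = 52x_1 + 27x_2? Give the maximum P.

Extreme points and P = 52x_1 + 27x_2:
  (41/8, 0) → P = 533/2
  (5, 0) → P = 260
  (5, 1/2) → P = 547/2

x_1 = 5, x_2 = 1/2, maximum P = 547/2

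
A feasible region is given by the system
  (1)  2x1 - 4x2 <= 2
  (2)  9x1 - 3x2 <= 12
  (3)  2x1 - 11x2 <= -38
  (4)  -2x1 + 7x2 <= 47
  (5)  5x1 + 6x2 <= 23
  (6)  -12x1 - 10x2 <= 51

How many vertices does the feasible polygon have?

The feasible vertices (each the meet of two boundaries and inside every other half-plane) are:
  (25/67, 236/67)
  (-941/152, 177/76)
  (-121/47, 281/47)
  (-827/104, 231/52)

4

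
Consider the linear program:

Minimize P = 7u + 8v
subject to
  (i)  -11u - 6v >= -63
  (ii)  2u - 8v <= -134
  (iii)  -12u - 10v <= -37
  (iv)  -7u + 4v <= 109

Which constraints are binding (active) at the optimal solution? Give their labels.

(ii) and (iv)

Vertices and P = 7u + 8v:
  (-3, 16) → P = 107
  (-201/43, 820/43) → P = 5153/43
  (-7, 15) → P = 71

The minimum is at (-7, 15). Substituting into each constraint, equality holds for (ii) and (iv); the remaining constraints have slack.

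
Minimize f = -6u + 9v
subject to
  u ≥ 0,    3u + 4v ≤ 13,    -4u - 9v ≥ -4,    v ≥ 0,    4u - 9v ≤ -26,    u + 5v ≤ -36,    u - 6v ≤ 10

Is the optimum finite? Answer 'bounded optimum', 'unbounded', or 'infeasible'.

The boundaries v = 0 and u + 5v = -36 meet at (-36, 0), but that point violates u ≥ 0. Every candidate vertex is excluded by some other constraint, so the feasible region is empty.

infeasible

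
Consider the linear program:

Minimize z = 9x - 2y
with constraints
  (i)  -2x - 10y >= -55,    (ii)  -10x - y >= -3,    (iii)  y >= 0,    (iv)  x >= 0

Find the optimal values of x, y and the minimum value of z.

x = 0, y = 3, minimum z = -6

Extreme points and z = 9x - 2y:
  (3/10, 0) → z = 27/10
  (0, 3) → z = -6
  (0, 0) → z = 0

The binding constraints are -10x - y = -3 and x = 0.
Solving simultaneously gives x = 0, y = 3.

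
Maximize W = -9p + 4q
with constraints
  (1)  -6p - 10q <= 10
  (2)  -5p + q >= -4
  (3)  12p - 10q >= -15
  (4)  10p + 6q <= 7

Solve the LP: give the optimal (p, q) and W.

Extreme points and W = -9p + 4q:
  (15/28, -37/28) → W = -283/28
  (-25/18, -1/6) → W = 71/6
  (31/40, -1/8) → W = -299/40
  (-5/43, 117/86) → W = 279/43

The binding constraints are -6p - 10q = 10 and 12p - 10q = -15.
Solving simultaneously gives p = -25/18, q = -1/6.

p = -25/18, q = -1/6, maximum W = 71/6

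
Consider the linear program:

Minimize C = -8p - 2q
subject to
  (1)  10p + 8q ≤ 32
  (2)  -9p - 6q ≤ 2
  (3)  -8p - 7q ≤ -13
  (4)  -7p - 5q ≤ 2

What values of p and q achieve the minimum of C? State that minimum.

p = 20, q = -21, minimum C = -118

Vertices and C = -8p - 2q:
  (-52/3, 77/3) → C = 262/3
  (20, -21) → C = -118
  (-92/15, 133/15) → C = 94/3

The binding constraints are 10p + 8q = 32 and -8p - 7q = -13.
Solving simultaneously gives p = 20, q = -21.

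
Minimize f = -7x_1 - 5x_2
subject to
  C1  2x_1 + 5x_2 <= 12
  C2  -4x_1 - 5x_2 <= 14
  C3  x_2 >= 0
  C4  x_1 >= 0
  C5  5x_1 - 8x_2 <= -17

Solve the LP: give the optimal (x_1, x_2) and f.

x_1 = 11/41, x_2 = 94/41, minimum f = -547/41

At the optimal vertex, 2x_1 + 5x_2 = 12 and 5x_1 - 8x_2 = -17.
Solving simultaneously gives x_1 = 11/41, x_2 = 94/41.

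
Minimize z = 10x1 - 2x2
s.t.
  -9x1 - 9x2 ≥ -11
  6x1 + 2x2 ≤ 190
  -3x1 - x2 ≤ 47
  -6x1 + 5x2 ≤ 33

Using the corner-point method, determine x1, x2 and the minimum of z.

x1 = -268/21, x2 = -61/7, minimum z = -2314/21

The feasible region is unbounded (it extends along (1, -3)), but z strictly increases along every unbounded feasible direction, so there is no improving ray and the minimum is attained at a vertex.

At the optimal vertex, -3x1 - x2 = 47 and -6x1 + 5x2 = 33.
Solving simultaneously gives x1 = -268/21, x2 = -61/7.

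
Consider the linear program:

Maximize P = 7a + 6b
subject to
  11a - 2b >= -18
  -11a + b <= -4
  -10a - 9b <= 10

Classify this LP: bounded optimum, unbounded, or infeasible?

unbounded

From the feasible point (26/11, 22), moving in the direction (9, -10) keeps every constraint satisfied while P increases without bound.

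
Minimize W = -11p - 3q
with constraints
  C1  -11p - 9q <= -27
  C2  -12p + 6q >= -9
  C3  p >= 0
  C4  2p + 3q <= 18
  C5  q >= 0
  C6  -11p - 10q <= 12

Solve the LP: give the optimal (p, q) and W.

p = 45/16, q = 33/8, minimum W = -693/16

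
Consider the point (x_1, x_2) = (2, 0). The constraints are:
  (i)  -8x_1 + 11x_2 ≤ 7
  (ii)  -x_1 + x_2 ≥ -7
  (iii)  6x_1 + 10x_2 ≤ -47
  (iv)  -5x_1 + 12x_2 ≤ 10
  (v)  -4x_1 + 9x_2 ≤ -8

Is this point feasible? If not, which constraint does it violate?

not feasible — violates (iii)

Constraint (iii): 6x_1 + 10x_2 = 12, which is not ≤ -47. All other constraints are satisfied.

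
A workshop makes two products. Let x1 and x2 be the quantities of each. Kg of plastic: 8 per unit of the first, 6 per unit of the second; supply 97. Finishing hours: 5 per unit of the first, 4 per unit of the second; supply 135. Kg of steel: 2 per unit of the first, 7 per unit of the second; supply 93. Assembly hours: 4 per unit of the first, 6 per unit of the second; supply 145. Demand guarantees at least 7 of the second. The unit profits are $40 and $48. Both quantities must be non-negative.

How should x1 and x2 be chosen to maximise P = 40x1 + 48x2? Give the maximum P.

x1 = 11/4, x2 = 25/2, maximum P = 710

Vertices and P = 40x1 + 48x2:
  (0, 93/7) → P = 4464/7
  (0, 7) → P = 336
  (11/4, 25/2) → P = 710
  (55/8, 7) → P = 611

The binding constraints are 8x1 + 6x2 = 97 and 2x1 + 7x2 = 93.
Solving simultaneously gives x1 = 11/4, x2 = 25/2.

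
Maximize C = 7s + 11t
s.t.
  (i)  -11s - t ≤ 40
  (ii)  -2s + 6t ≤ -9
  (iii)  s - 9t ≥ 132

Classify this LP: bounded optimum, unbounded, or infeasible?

unbounded

From the feasible point (-57/25, -373/25), moving in the direction (9, 1) keeps every constraint satisfied while C increases without bound.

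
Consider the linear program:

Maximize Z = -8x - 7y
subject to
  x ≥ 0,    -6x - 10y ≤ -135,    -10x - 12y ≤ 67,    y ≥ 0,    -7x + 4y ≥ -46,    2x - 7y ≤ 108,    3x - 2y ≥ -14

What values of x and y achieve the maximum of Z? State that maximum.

x = 65/21, y = 163/14, maximum Z = -4463/42

Feasible corners and Z = -8x - 7y:
  (500/47, 669/94) → Z = -12683/94
  (65/21, 163/14) → Z = -4463/42
  (74, 118) → Z = -1418

The binding constraints are -6x - 10y = -135 and 3x - 2y = -14.
Solving simultaneously gives x = 65/21, y = 163/14.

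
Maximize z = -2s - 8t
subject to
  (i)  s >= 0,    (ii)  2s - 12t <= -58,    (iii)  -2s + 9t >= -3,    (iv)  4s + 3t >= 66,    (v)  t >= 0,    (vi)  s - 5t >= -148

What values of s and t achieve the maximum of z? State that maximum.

s = 103/9, t = 182/27, maximum z = -2074/27

Feasible corners and z = -2s - 8t:
  (0, 22) → z = -176
  (0, 148/5) → z = -1184/5
  (93, 61/3) → z = -1046/3
  (103/9, 182/27) → z = -2074/27
  (1347, 299) → z = -5086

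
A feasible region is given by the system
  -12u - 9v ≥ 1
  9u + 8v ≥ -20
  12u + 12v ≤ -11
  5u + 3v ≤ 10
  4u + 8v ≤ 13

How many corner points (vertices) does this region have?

The feasible vertices (each the meet of two boundaries and inside every other half-plane) are:
  (29/12, -10/3)
  (31/3, -125/9)
  (140/13, -190/13)
  (-33/5, 197/40)
  (-61/12, 25/6)

5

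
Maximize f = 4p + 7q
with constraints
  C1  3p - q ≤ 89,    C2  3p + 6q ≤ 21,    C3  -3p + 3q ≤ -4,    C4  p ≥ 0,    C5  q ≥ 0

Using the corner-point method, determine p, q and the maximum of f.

The optimum lies where 3p + 6q = 21 and q = 0.
Solving simultaneously gives p = 7, q = 0.

p = 7, q = 0, maximum f = 28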